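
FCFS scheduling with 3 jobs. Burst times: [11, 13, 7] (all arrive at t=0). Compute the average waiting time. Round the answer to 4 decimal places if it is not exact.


FCFS order (as given): [11, 13, 7]
Waiting times:
  Job 1: wait = 0
  Job 2: wait = 11
  Job 3: wait = 24
Sum of waiting times = 35
Average waiting time = 35/3 = 11.6667

11.6667


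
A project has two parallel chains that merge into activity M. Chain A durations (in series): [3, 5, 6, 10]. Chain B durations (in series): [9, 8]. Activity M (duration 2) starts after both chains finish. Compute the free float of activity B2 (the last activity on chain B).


ES(B2) = sum of predecessors on chain B = 9
EF(B2) = ES + duration = 9 + 8 = 17
Successor of B2 is M. ES(M) = max(sum(A), sum(B)) = max(24, 17) = 24
Free float = ES(successor) - EF(current) = 24 - 17 = 7

7


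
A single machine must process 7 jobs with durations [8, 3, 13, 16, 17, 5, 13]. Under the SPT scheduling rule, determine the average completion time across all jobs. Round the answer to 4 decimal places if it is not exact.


Sort jobs by processing time (SPT order): [3, 5, 8, 13, 13, 16, 17]
Compute completion times sequentially:
  Job 1: processing = 3, completes at 3
  Job 2: processing = 5, completes at 8
  Job 3: processing = 8, completes at 16
  Job 4: processing = 13, completes at 29
  Job 5: processing = 13, completes at 42
  Job 6: processing = 16, completes at 58
  Job 7: processing = 17, completes at 75
Sum of completion times = 231
Average completion time = 231/7 = 33.0

33.0


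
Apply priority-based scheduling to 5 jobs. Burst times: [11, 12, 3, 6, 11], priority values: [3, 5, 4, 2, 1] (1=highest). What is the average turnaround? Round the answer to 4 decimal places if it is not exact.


Sort by priority (ascending = highest first):
Order: [(1, 11), (2, 6), (3, 11), (4, 3), (5, 12)]
Completion times:
  Priority 1, burst=11, C=11
  Priority 2, burst=6, C=17
  Priority 3, burst=11, C=28
  Priority 4, burst=3, C=31
  Priority 5, burst=12, C=43
Average turnaround = 130/5 = 26.0

26.0


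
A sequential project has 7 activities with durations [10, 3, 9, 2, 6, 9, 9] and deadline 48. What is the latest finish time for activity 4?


LF(activity 4) = deadline - sum of successor durations
Successors: activities 5 through 7 with durations [6, 9, 9]
Sum of successor durations = 24
LF = 48 - 24 = 24

24


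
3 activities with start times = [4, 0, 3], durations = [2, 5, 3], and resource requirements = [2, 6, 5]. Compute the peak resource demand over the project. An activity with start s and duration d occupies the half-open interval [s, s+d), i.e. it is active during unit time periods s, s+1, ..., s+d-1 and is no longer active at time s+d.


Each activity i is active on [start_i, start_i + duration_i).
Compute total resource usage per time slot:
  t=0: active resources = [6], total = 6
  t=1: active resources = [6], total = 6
  t=2: active resources = [6], total = 6
  t=3: active resources = [6, 5], total = 11
  t=4: active resources = [2, 6, 5], total = 13
  t=5: active resources = [2, 5], total = 7
Peak resource demand = 13

13


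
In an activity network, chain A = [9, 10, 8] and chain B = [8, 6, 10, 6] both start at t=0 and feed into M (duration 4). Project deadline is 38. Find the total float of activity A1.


Forward pass: ES(A1) = sum of predecessors on chain A = 0
EF = ES + duration = 0 + 9 = 9
Backward pass: LF(M) = deadline = 38; LS(M) = 38 - 4 = 34
LF(A1) = LS(M) - sum(successors on chain A) = 34 - 18 = 16
LS = LF - duration = 16 - 9 = 7
Total float = LS - ES = 7 - 0 = 7

7


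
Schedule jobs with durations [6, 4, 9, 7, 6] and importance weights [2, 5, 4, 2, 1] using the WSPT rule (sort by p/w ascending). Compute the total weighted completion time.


Compute p/w ratios and sort ascending (WSPT): [(4, 5), (9, 4), (6, 2), (7, 2), (6, 1)]
Compute weighted completion times:
  Job (p=4,w=5): C=4, w*C=5*4=20
  Job (p=9,w=4): C=13, w*C=4*13=52
  Job (p=6,w=2): C=19, w*C=2*19=38
  Job (p=7,w=2): C=26, w*C=2*26=52
  Job (p=6,w=1): C=32, w*C=1*32=32
Total weighted completion time = 194

194


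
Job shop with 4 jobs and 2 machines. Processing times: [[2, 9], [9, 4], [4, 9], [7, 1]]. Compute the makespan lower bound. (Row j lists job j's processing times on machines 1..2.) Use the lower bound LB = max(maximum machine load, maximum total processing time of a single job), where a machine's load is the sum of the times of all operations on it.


Machine loads:
  Machine 1: 2 + 9 + 4 + 7 = 22
  Machine 2: 9 + 4 + 9 + 1 = 23
Max machine load = 23
Job totals:
  Job 1: 11
  Job 2: 13
  Job 3: 13
  Job 4: 8
Max job total = 13
Lower bound = max(23, 13) = 23

23


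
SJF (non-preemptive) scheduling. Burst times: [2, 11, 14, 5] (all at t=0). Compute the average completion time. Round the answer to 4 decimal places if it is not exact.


SJF order (ascending): [2, 5, 11, 14]
Completion times:
  Job 1: burst=2, C=2
  Job 2: burst=5, C=7
  Job 3: burst=11, C=18
  Job 4: burst=14, C=32
Average completion = 59/4 = 14.75

14.75


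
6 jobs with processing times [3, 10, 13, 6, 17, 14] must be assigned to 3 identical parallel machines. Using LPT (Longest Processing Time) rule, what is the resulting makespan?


Sort jobs in decreasing order (LPT): [17, 14, 13, 10, 6, 3]
Assign each job to the least loaded machine:
  Machine 1: jobs [17, 3], load = 20
  Machine 2: jobs [14, 6], load = 20
  Machine 3: jobs [13, 10], load = 23
Makespan = max load = 23

23


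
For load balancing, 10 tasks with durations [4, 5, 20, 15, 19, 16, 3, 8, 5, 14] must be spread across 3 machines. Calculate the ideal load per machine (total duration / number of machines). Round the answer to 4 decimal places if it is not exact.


Total processing time = 4 + 5 + 20 + 15 + 19 + 16 + 3 + 8 + 5 + 14 = 109
Number of machines = 3
Ideal balanced load = 109 / 3 = 36.3333

36.3333


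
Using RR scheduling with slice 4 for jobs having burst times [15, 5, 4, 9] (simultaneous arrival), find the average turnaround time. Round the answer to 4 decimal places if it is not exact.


Time quantum = 4
Execution trace:
  J1 runs 4 units, time = 4
  J2 runs 4 units, time = 8
  J3 runs 4 units, time = 12
  J4 runs 4 units, time = 16
  J1 runs 4 units, time = 20
  J2 runs 1 units, time = 21
  J4 runs 4 units, time = 25
  J1 runs 4 units, time = 29
  J4 runs 1 units, time = 30
  J1 runs 3 units, time = 33
Finish times: [33, 21, 12, 30]
Average turnaround = 96/4 = 24.0

24.0


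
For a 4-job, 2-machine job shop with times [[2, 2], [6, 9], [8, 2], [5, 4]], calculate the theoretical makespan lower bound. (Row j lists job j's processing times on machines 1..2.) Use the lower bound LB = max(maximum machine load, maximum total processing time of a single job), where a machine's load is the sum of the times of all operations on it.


Machine loads:
  Machine 1: 2 + 6 + 8 + 5 = 21
  Machine 2: 2 + 9 + 2 + 4 = 17
Max machine load = 21
Job totals:
  Job 1: 4
  Job 2: 15
  Job 3: 10
  Job 4: 9
Max job total = 15
Lower bound = max(21, 15) = 21

21


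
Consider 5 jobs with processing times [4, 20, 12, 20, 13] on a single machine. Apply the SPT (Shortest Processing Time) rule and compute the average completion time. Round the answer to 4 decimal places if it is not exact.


Sort jobs by processing time (SPT order): [4, 12, 13, 20, 20]
Compute completion times sequentially:
  Job 1: processing = 4, completes at 4
  Job 2: processing = 12, completes at 16
  Job 3: processing = 13, completes at 29
  Job 4: processing = 20, completes at 49
  Job 5: processing = 20, completes at 69
Sum of completion times = 167
Average completion time = 167/5 = 33.4

33.4


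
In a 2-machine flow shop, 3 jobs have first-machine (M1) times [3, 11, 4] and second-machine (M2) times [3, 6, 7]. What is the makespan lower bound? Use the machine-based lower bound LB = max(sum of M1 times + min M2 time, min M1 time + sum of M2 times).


LB1 = sum(M1 times) + min(M2 times) = 18 + 3 = 21
LB2 = min(M1 times) + sum(M2 times) = 3 + 16 = 19
Lower bound = max(LB1, LB2) = max(21, 19) = 21

21


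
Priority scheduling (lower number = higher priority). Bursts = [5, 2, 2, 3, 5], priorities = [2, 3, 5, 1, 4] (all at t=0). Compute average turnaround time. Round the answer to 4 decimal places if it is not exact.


Sort by priority (ascending = highest first):
Order: [(1, 3), (2, 5), (3, 2), (4, 5), (5, 2)]
Completion times:
  Priority 1, burst=3, C=3
  Priority 2, burst=5, C=8
  Priority 3, burst=2, C=10
  Priority 4, burst=5, C=15
  Priority 5, burst=2, C=17
Average turnaround = 53/5 = 10.6

10.6


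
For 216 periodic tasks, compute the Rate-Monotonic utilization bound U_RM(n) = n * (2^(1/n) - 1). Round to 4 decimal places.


Compute 2^(1/216) = 1.0032141691
Subtract 1: 1.0032141691 - 1 = 0.0032141691
Multiply by n: 216 * 0.0032141691 = 0.6942605256
Round to 4 dp: 0.6943

0.6943


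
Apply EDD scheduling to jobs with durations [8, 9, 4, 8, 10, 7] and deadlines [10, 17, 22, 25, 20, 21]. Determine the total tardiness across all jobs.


Sort by due date (EDD order): [(8, 10), (9, 17), (10, 20), (7, 21), (4, 22), (8, 25)]
Compute completion times and tardiness:
  Job 1: p=8, d=10, C=8, tardiness=max(0,8-10)=0
  Job 2: p=9, d=17, C=17, tardiness=max(0,17-17)=0
  Job 3: p=10, d=20, C=27, tardiness=max(0,27-20)=7
  Job 4: p=7, d=21, C=34, tardiness=max(0,34-21)=13
  Job 5: p=4, d=22, C=38, tardiness=max(0,38-22)=16
  Job 6: p=8, d=25, C=46, tardiness=max(0,46-25)=21
Total tardiness = 57

57


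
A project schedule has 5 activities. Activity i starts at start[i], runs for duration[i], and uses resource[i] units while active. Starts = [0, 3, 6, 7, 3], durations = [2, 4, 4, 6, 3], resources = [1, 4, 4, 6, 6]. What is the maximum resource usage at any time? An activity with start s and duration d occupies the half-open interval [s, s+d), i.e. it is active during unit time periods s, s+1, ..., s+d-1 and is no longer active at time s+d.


Each activity i is active on [start_i, start_i + duration_i).
Compute total resource usage per time slot:
  t=0: active resources = [1], total = 1
  t=1: active resources = [1], total = 1
  t=2: active resources = [], total = 0
  t=3: active resources = [4, 6], total = 10
  t=4: active resources = [4, 6], total = 10
  t=5: active resources = [4, 6], total = 10
  t=6: active resources = [4, 4], total = 8
  t=7: active resources = [4, 6], total = 10
  t=8: active resources = [4, 6], total = 10
  t=9: active resources = [4, 6], total = 10
  t=10: active resources = [6], total = 6
  t=11: active resources = [6], total = 6
  t=12: active resources = [6], total = 6
Peak resource demand = 10

10


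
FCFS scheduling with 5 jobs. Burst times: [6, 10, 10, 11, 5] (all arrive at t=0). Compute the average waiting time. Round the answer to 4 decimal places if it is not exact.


FCFS order (as given): [6, 10, 10, 11, 5]
Waiting times:
  Job 1: wait = 0
  Job 2: wait = 6
  Job 3: wait = 16
  Job 4: wait = 26
  Job 5: wait = 37
Sum of waiting times = 85
Average waiting time = 85/5 = 17.0

17.0


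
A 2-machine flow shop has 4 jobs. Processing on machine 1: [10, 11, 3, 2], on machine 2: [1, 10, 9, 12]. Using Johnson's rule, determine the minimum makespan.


Apply Johnson's rule:
  Group 1 (a <= b): [(4, 2, 12), (3, 3, 9)]
  Group 2 (a > b): [(2, 11, 10), (1, 10, 1)]
Optimal job order: [4, 3, 2, 1]
Schedule:
  Job 4: M1 done at 2, M2 done at 14
  Job 3: M1 done at 5, M2 done at 23
  Job 2: M1 done at 16, M2 done at 33
  Job 1: M1 done at 26, M2 done at 34
Makespan = 34

34


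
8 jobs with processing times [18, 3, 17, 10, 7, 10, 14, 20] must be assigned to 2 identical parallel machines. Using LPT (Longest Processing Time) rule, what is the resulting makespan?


Sort jobs in decreasing order (LPT): [20, 18, 17, 14, 10, 10, 7, 3]
Assign each job to the least loaded machine:
  Machine 1: jobs [20, 14, 10, 7], load = 51
  Machine 2: jobs [18, 17, 10, 3], load = 48
Makespan = max load = 51

51


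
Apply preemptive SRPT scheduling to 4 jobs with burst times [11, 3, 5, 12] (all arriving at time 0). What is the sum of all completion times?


Since all jobs arrive at t=0, SRPT equals SPT ordering.
SPT order: [3, 5, 11, 12]
Completion times:
  Job 1: p=3, C=3
  Job 2: p=5, C=8
  Job 3: p=11, C=19
  Job 4: p=12, C=31
Total completion time = 3 + 8 + 19 + 31 = 61

61


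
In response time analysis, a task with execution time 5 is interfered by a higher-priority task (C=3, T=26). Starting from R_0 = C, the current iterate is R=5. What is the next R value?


R_next = C + ceil(R_prev / T_hp) * C_hp
ceil(5 / 26) = ceil(0.1923) = 1
Interference = 1 * 3 = 3
R_next = 5 + 3 = 8

8


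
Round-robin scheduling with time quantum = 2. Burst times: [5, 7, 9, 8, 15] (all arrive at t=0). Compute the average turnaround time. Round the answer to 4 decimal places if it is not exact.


Time quantum = 2
Execution trace:
  J1 runs 2 units, time = 2
  J2 runs 2 units, time = 4
  J3 runs 2 units, time = 6
  J4 runs 2 units, time = 8
  J5 runs 2 units, time = 10
  J1 runs 2 units, time = 12
  J2 runs 2 units, time = 14
  J3 runs 2 units, time = 16
  J4 runs 2 units, time = 18
  J5 runs 2 units, time = 20
  J1 runs 1 units, time = 21
  J2 runs 2 units, time = 23
  J3 runs 2 units, time = 25
  J4 runs 2 units, time = 27
  J5 runs 2 units, time = 29
  J2 runs 1 units, time = 30
  J3 runs 2 units, time = 32
  J4 runs 2 units, time = 34
  J5 runs 2 units, time = 36
  J3 runs 1 units, time = 37
  J5 runs 2 units, time = 39
  J5 runs 2 units, time = 41
  J5 runs 2 units, time = 43
  J5 runs 1 units, time = 44
Finish times: [21, 30, 37, 34, 44]
Average turnaround = 166/5 = 33.2

33.2


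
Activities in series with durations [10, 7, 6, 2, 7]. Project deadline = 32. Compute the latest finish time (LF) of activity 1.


LF(activity 1) = deadline - sum of successor durations
Successors: activities 2 through 5 with durations [7, 6, 2, 7]
Sum of successor durations = 22
LF = 32 - 22 = 10

10


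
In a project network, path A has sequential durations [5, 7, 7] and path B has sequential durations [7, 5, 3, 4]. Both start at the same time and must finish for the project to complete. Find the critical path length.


Path A total = 5 + 7 + 7 = 19
Path B total = 7 + 5 + 3 + 4 = 19
Critical path = longest path = max(19, 19) = 19

19


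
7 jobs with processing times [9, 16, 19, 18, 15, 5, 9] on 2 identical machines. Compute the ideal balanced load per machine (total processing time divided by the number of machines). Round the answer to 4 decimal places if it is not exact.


Total processing time = 9 + 16 + 19 + 18 + 15 + 5 + 9 = 91
Number of machines = 2
Ideal balanced load = 91 / 2 = 45.5

45.5


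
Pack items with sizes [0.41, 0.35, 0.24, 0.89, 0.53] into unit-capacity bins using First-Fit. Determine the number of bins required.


Place items sequentially using First-Fit:
  Item 0.41 -> new Bin 1
  Item 0.35 -> Bin 1 (now 0.76)
  Item 0.24 -> Bin 1 (now 1.0)
  Item 0.89 -> new Bin 2
  Item 0.53 -> new Bin 3
Total bins used = 3

3


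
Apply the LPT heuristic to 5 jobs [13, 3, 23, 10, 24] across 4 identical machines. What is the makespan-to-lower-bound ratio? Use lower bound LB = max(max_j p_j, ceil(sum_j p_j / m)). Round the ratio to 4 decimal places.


LPT order: [24, 23, 13, 10, 3]
Machine loads after assignment: [24, 23, 13, 13]
LPT makespan = 24
Lower bound = max(max_job, ceil(total/4)) = max(24, 19) = 24
Ratio = 24 / 24 = 1.0

1.0


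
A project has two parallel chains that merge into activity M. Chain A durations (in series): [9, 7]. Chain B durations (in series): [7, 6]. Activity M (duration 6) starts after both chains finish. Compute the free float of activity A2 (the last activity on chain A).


ES(A2) = sum of predecessors on chain A = 9
EF(A2) = ES + duration = 9 + 7 = 16
Successor of A2 is M. ES(M) = max(sum(A), sum(B)) = max(16, 13) = 16
Free float = ES(successor) - EF(current) = 16 - 16 = 0

0


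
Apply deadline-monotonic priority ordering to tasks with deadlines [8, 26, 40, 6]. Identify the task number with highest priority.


Sort tasks by relative deadline (ascending):
  Task 4: deadline = 6
  Task 1: deadline = 8
  Task 2: deadline = 26
  Task 3: deadline = 40
Priority order (highest first): [4, 1, 2, 3]
Highest priority task = 4

4


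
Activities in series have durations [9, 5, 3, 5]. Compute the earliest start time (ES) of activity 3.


Activity 3 starts after activities 1 through 2 complete.
Predecessor durations: [9, 5]
ES = 9 + 5 = 14

14


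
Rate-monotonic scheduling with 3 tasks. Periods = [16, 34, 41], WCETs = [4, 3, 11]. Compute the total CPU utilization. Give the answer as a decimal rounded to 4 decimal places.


Compute individual utilizations (exact fractions):
  Task 1: C/T = 4/16 = 1/4 (approx. 0.25)
  Task 2: C/T = 3/34 (approx. 0.0882)
  Task 3: C/T = 11/41 (approx. 0.2683)
Total utilization U = 1/4 + 3/34 + 11/41 = 1691/2788
Rounded to 4 decimal places: U = 0.6065
RM (Liu & Layland) bound for 3 tasks = 0.779763; compare with U = 1691/2788 (approx. 0.606528)
U <= bound, so schedulable by RM sufficient condition.

0.6065


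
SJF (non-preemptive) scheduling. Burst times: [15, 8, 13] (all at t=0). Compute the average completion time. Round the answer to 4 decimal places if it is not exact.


SJF order (ascending): [8, 13, 15]
Completion times:
  Job 1: burst=8, C=8
  Job 2: burst=13, C=21
  Job 3: burst=15, C=36
Average completion = 65/3 = 21.6667

21.6667


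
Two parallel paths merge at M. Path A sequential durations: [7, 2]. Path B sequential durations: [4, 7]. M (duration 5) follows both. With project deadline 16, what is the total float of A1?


Forward pass: ES(A1) = sum of predecessors on chain A = 0
EF = ES + duration = 0 + 7 = 7
Backward pass: LF(M) = deadline = 16; LS(M) = 16 - 5 = 11
LF(A1) = LS(M) - sum(successors on chain A) = 11 - 2 = 9
LS = LF - duration = 9 - 7 = 2
Total float = LS - ES = 2 - 0 = 2

2


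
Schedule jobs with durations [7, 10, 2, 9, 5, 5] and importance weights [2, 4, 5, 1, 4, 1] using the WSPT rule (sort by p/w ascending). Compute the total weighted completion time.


Compute p/w ratios and sort ascending (WSPT): [(2, 5), (5, 4), (10, 4), (7, 2), (5, 1), (9, 1)]
Compute weighted completion times:
  Job (p=2,w=5): C=2, w*C=5*2=10
  Job (p=5,w=4): C=7, w*C=4*7=28
  Job (p=10,w=4): C=17, w*C=4*17=68
  Job (p=7,w=2): C=24, w*C=2*24=48
  Job (p=5,w=1): C=29, w*C=1*29=29
  Job (p=9,w=1): C=38, w*C=1*38=38
Total weighted completion time = 221

221


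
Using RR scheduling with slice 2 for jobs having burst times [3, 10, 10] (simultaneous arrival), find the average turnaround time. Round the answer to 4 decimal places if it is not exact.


Time quantum = 2
Execution trace:
  J1 runs 2 units, time = 2
  J2 runs 2 units, time = 4
  J3 runs 2 units, time = 6
  J1 runs 1 units, time = 7
  J2 runs 2 units, time = 9
  J3 runs 2 units, time = 11
  J2 runs 2 units, time = 13
  J3 runs 2 units, time = 15
  J2 runs 2 units, time = 17
  J3 runs 2 units, time = 19
  J2 runs 2 units, time = 21
  J3 runs 2 units, time = 23
Finish times: [7, 21, 23]
Average turnaround = 51/3 = 17.0

17.0


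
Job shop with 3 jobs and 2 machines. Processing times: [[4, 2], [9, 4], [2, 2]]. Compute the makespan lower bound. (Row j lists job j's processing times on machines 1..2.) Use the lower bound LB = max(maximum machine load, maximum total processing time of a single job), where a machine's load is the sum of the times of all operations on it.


Machine loads:
  Machine 1: 4 + 9 + 2 = 15
  Machine 2: 2 + 4 + 2 = 8
Max machine load = 15
Job totals:
  Job 1: 6
  Job 2: 13
  Job 3: 4
Max job total = 13
Lower bound = max(15, 13) = 15

15


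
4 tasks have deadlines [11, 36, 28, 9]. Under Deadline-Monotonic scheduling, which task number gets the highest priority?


Sort tasks by relative deadline (ascending):
  Task 4: deadline = 9
  Task 1: deadline = 11
  Task 3: deadline = 28
  Task 2: deadline = 36
Priority order (highest first): [4, 1, 3, 2]
Highest priority task = 4

4


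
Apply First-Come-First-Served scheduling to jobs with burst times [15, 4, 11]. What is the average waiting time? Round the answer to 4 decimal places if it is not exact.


FCFS order (as given): [15, 4, 11]
Waiting times:
  Job 1: wait = 0
  Job 2: wait = 15
  Job 3: wait = 19
Sum of waiting times = 34
Average waiting time = 34/3 = 11.3333

11.3333


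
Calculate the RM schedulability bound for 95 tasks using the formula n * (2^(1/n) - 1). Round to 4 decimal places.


Compute 2^(1/95) = 1.0073229689
Subtract 1: 1.0073229689 - 1 = 0.0073229689
Multiply by n: 95 * 0.0073229689 = 0.6956820455
Round to 4 dp: 0.6957

0.6957


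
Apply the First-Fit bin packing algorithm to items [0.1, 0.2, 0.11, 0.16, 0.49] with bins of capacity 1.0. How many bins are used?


Place items sequentially using First-Fit:
  Item 0.1 -> new Bin 1
  Item 0.2 -> Bin 1 (now 0.3)
  Item 0.11 -> Bin 1 (now 0.41)
  Item 0.16 -> Bin 1 (now 0.57)
  Item 0.49 -> new Bin 2
Total bins used = 2

2


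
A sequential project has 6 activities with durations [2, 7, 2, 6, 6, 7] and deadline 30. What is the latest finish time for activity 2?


LF(activity 2) = deadline - sum of successor durations
Successors: activities 3 through 6 with durations [2, 6, 6, 7]
Sum of successor durations = 21
LF = 30 - 21 = 9

9


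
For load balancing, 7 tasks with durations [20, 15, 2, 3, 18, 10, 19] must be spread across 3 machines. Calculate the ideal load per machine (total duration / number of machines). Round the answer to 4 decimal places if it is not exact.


Total processing time = 20 + 15 + 2 + 3 + 18 + 10 + 19 = 87
Number of machines = 3
Ideal balanced load = 87 / 3 = 29.0

29.0


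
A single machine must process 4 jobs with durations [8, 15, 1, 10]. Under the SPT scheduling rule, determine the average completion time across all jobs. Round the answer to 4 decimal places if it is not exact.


Sort jobs by processing time (SPT order): [1, 8, 10, 15]
Compute completion times sequentially:
  Job 1: processing = 1, completes at 1
  Job 2: processing = 8, completes at 9
  Job 3: processing = 10, completes at 19
  Job 4: processing = 15, completes at 34
Sum of completion times = 63
Average completion time = 63/4 = 15.75

15.75


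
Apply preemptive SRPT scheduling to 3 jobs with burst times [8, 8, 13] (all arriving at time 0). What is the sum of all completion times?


Since all jobs arrive at t=0, SRPT equals SPT ordering.
SPT order: [8, 8, 13]
Completion times:
  Job 1: p=8, C=8
  Job 2: p=8, C=16
  Job 3: p=13, C=29
Total completion time = 8 + 16 + 29 = 53

53


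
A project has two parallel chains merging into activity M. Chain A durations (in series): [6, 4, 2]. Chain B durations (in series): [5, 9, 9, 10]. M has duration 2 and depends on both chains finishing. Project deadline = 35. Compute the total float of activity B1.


Forward pass: ES(B1) = sum of predecessors on chain B = 0
EF = ES + duration = 0 + 5 = 5
Backward pass: LF(M) = deadline = 35; LS(M) = 35 - 2 = 33
LF(B1) = LS(M) - sum(successors on chain B) = 33 - 28 = 5
LS = LF - duration = 5 - 5 = 0
Total float = LS - ES = 0 - 0 = 0

0


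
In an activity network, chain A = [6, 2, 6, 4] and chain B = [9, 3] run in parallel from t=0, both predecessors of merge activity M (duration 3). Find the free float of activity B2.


ES(B2) = sum of predecessors on chain B = 9
EF(B2) = ES + duration = 9 + 3 = 12
Successor of B2 is M. ES(M) = max(sum(A), sum(B)) = max(18, 12) = 18
Free float = ES(successor) - EF(current) = 18 - 12 = 6

6


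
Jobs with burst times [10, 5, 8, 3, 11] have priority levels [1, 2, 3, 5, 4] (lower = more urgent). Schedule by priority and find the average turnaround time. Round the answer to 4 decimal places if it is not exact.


Sort by priority (ascending = highest first):
Order: [(1, 10), (2, 5), (3, 8), (4, 11), (5, 3)]
Completion times:
  Priority 1, burst=10, C=10
  Priority 2, burst=5, C=15
  Priority 3, burst=8, C=23
  Priority 4, burst=11, C=34
  Priority 5, burst=3, C=37
Average turnaround = 119/5 = 23.8

23.8


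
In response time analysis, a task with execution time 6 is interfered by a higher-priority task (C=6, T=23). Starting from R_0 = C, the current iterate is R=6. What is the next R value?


R_next = C + ceil(R_prev / T_hp) * C_hp
ceil(6 / 23) = ceil(0.2609) = 1
Interference = 1 * 6 = 6
R_next = 6 + 6 = 12

12


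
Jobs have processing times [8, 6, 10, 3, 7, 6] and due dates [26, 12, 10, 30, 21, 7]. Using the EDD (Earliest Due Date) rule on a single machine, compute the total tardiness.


Sort by due date (EDD order): [(6, 7), (10, 10), (6, 12), (7, 21), (8, 26), (3, 30)]
Compute completion times and tardiness:
  Job 1: p=6, d=7, C=6, tardiness=max(0,6-7)=0
  Job 2: p=10, d=10, C=16, tardiness=max(0,16-10)=6
  Job 3: p=6, d=12, C=22, tardiness=max(0,22-12)=10
  Job 4: p=7, d=21, C=29, tardiness=max(0,29-21)=8
  Job 5: p=8, d=26, C=37, tardiness=max(0,37-26)=11
  Job 6: p=3, d=30, C=40, tardiness=max(0,40-30)=10
Total tardiness = 45

45


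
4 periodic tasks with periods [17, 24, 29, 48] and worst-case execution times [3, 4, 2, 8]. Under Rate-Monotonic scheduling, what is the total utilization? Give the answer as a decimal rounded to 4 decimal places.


Compute individual utilizations (exact fractions):
  Task 1: C/T = 3/17 (approx. 0.1765)
  Task 2: C/T = 4/24 = 1/6 (approx. 0.1667)
  Task 3: C/T = 2/29 (approx. 0.069)
  Task 4: C/T = 8/48 = 1/6 (approx. 0.1667)
Total utilization U = 3/17 + 1/6 + 2/29 + 1/6 = 856/1479
Rounded to 4 decimal places: U = 0.5788
RM (Liu & Layland) bound for 4 tasks = 0.756828; compare with U = 856/1479 (approx. 0.578769)
U <= bound, so schedulable by RM sufficient condition.

0.5788


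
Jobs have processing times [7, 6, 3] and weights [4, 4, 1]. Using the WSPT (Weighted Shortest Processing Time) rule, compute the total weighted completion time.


Compute p/w ratios and sort ascending (WSPT): [(6, 4), (7, 4), (3, 1)]
Compute weighted completion times:
  Job (p=6,w=4): C=6, w*C=4*6=24
  Job (p=7,w=4): C=13, w*C=4*13=52
  Job (p=3,w=1): C=16, w*C=1*16=16
Total weighted completion time = 92

92


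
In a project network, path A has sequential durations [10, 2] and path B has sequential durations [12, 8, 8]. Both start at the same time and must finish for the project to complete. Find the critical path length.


Path A total = 10 + 2 = 12
Path B total = 12 + 8 + 8 = 28
Critical path = longest path = max(12, 28) = 28

28


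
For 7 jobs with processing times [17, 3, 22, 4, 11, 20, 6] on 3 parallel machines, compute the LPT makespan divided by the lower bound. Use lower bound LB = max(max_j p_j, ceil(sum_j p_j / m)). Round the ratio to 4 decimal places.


LPT order: [22, 20, 17, 11, 6, 4, 3]
Machine loads after assignment: [29, 26, 28]
LPT makespan = 29
Lower bound = max(max_job, ceil(total/3)) = max(22, 28) = 28
Ratio = 29 / 28 = 1.0357

1.0357


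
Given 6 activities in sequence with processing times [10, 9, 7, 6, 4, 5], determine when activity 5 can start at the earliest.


Activity 5 starts after activities 1 through 4 complete.
Predecessor durations: [10, 9, 7, 6]
ES = 10 + 9 + 7 + 6 = 32

32


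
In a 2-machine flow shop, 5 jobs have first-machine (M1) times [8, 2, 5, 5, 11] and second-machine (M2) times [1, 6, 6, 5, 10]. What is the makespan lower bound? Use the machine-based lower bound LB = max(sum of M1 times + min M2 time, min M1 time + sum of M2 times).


LB1 = sum(M1 times) + min(M2 times) = 31 + 1 = 32
LB2 = min(M1 times) + sum(M2 times) = 2 + 28 = 30
Lower bound = max(LB1, LB2) = max(32, 30) = 32

32


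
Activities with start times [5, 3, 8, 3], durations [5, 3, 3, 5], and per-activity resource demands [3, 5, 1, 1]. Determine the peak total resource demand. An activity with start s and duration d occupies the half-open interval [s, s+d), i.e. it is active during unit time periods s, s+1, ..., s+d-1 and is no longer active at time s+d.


Each activity i is active on [start_i, start_i + duration_i).
Compute total resource usage per time slot:
  t=0: active resources = [], total = 0
  t=1: active resources = [], total = 0
  t=2: active resources = [], total = 0
  t=3: active resources = [5, 1], total = 6
  t=4: active resources = [5, 1], total = 6
  t=5: active resources = [3, 5, 1], total = 9
  t=6: active resources = [3, 1], total = 4
  t=7: active resources = [3, 1], total = 4
  t=8: active resources = [3, 1], total = 4
  t=9: active resources = [3, 1], total = 4
  t=10: active resources = [1], total = 1
Peak resource demand = 9

9


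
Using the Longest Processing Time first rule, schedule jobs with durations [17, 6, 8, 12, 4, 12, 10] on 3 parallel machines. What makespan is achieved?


Sort jobs in decreasing order (LPT): [17, 12, 12, 10, 8, 6, 4]
Assign each job to the least loaded machine:
  Machine 1: jobs [17, 6], load = 23
  Machine 2: jobs [12, 10], load = 22
  Machine 3: jobs [12, 8, 4], load = 24
Makespan = max load = 24

24


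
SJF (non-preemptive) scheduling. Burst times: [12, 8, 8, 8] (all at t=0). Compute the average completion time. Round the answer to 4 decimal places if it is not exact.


SJF order (ascending): [8, 8, 8, 12]
Completion times:
  Job 1: burst=8, C=8
  Job 2: burst=8, C=16
  Job 3: burst=8, C=24
  Job 4: burst=12, C=36
Average completion = 84/4 = 21.0

21.0


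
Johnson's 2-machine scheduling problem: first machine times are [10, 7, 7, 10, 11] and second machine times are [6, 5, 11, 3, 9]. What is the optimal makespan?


Apply Johnson's rule:
  Group 1 (a <= b): [(3, 7, 11)]
  Group 2 (a > b): [(5, 11, 9), (1, 10, 6), (2, 7, 5), (4, 10, 3)]
Optimal job order: [3, 5, 1, 2, 4]
Schedule:
  Job 3: M1 done at 7, M2 done at 18
  Job 5: M1 done at 18, M2 done at 27
  Job 1: M1 done at 28, M2 done at 34
  Job 2: M1 done at 35, M2 done at 40
  Job 4: M1 done at 45, M2 done at 48
Makespan = 48

48


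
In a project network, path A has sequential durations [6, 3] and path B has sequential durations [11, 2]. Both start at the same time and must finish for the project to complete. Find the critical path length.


Path A total = 6 + 3 = 9
Path B total = 11 + 2 = 13
Critical path = longest path = max(9, 13) = 13

13


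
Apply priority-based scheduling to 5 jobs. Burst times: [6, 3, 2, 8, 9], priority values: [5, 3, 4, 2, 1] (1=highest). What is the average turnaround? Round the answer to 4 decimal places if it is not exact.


Sort by priority (ascending = highest first):
Order: [(1, 9), (2, 8), (3, 3), (4, 2), (5, 6)]
Completion times:
  Priority 1, burst=9, C=9
  Priority 2, burst=8, C=17
  Priority 3, burst=3, C=20
  Priority 4, burst=2, C=22
  Priority 5, burst=6, C=28
Average turnaround = 96/5 = 19.2

19.2


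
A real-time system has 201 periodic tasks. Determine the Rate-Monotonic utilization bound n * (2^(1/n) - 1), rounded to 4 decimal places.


Compute 2^(1/201) = 1.0034544463
Subtract 1: 1.0034544463 - 1 = 0.0034544463
Multiply by n: 201 * 0.0034544463 = 0.6943437063
Round to 4 dp: 0.6943

0.6943


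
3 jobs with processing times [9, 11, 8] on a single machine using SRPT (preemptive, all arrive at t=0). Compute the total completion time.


Since all jobs arrive at t=0, SRPT equals SPT ordering.
SPT order: [8, 9, 11]
Completion times:
  Job 1: p=8, C=8
  Job 2: p=9, C=17
  Job 3: p=11, C=28
Total completion time = 8 + 17 + 28 = 53

53


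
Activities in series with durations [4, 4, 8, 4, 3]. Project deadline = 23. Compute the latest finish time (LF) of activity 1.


LF(activity 1) = deadline - sum of successor durations
Successors: activities 2 through 5 with durations [4, 8, 4, 3]
Sum of successor durations = 19
LF = 23 - 19 = 4

4


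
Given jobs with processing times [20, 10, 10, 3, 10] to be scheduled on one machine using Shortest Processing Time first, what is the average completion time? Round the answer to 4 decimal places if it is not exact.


Sort jobs by processing time (SPT order): [3, 10, 10, 10, 20]
Compute completion times sequentially:
  Job 1: processing = 3, completes at 3
  Job 2: processing = 10, completes at 13
  Job 3: processing = 10, completes at 23
  Job 4: processing = 10, completes at 33
  Job 5: processing = 20, completes at 53
Sum of completion times = 125
Average completion time = 125/5 = 25.0

25.0


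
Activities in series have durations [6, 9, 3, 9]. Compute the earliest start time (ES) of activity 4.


Activity 4 starts after activities 1 through 3 complete.
Predecessor durations: [6, 9, 3]
ES = 6 + 9 + 3 = 18

18


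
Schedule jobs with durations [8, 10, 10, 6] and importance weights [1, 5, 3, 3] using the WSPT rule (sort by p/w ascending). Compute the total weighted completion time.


Compute p/w ratios and sort ascending (WSPT): [(10, 5), (6, 3), (10, 3), (8, 1)]
Compute weighted completion times:
  Job (p=10,w=5): C=10, w*C=5*10=50
  Job (p=6,w=3): C=16, w*C=3*16=48
  Job (p=10,w=3): C=26, w*C=3*26=78
  Job (p=8,w=1): C=34, w*C=1*34=34
Total weighted completion time = 210

210


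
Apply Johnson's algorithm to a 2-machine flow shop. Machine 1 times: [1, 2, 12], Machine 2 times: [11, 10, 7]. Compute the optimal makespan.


Apply Johnson's rule:
  Group 1 (a <= b): [(1, 1, 11), (2, 2, 10)]
  Group 2 (a > b): [(3, 12, 7)]
Optimal job order: [1, 2, 3]
Schedule:
  Job 1: M1 done at 1, M2 done at 12
  Job 2: M1 done at 3, M2 done at 22
  Job 3: M1 done at 15, M2 done at 29
Makespan = 29

29


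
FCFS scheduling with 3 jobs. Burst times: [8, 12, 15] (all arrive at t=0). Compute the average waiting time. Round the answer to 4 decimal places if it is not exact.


FCFS order (as given): [8, 12, 15]
Waiting times:
  Job 1: wait = 0
  Job 2: wait = 8
  Job 3: wait = 20
Sum of waiting times = 28
Average waiting time = 28/3 = 9.3333

9.3333


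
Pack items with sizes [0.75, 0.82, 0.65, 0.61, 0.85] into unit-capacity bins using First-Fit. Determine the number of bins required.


Place items sequentially using First-Fit:
  Item 0.75 -> new Bin 1
  Item 0.82 -> new Bin 2
  Item 0.65 -> new Bin 3
  Item 0.61 -> new Bin 4
  Item 0.85 -> new Bin 5
Total bins used = 5

5


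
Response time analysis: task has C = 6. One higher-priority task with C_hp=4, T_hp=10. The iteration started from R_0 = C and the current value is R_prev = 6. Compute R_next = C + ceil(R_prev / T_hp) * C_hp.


R_next = C + ceil(R_prev / T_hp) * C_hp
ceil(6 / 10) = ceil(0.6) = 1
Interference = 1 * 4 = 4
R_next = 6 + 4 = 10

10


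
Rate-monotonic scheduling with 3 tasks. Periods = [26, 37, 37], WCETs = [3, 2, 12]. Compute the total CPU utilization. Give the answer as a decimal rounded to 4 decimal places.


Compute individual utilizations (exact fractions):
  Task 1: C/T = 3/26 (approx. 0.1154)
  Task 2: C/T = 2/37 (approx. 0.0541)
  Task 3: C/T = 12/37 (approx. 0.3243)
Total utilization U = 3/26 + 2/37 + 12/37 = 475/962
Rounded to 4 decimal places: U = 0.4938
RM (Liu & Layland) bound for 3 tasks = 0.779763; compare with U = 475/962 (approx. 0.493763)
U <= bound, so schedulable by RM sufficient condition.

0.4938


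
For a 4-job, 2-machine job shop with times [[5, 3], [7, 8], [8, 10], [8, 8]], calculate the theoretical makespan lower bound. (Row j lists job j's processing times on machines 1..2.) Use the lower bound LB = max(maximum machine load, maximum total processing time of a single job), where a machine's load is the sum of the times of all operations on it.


Machine loads:
  Machine 1: 5 + 7 + 8 + 8 = 28
  Machine 2: 3 + 8 + 10 + 8 = 29
Max machine load = 29
Job totals:
  Job 1: 8
  Job 2: 15
  Job 3: 18
  Job 4: 16
Max job total = 18
Lower bound = max(29, 18) = 29

29


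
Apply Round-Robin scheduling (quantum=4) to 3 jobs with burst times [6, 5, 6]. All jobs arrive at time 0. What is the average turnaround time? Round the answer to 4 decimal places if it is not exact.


Time quantum = 4
Execution trace:
  J1 runs 4 units, time = 4
  J2 runs 4 units, time = 8
  J3 runs 4 units, time = 12
  J1 runs 2 units, time = 14
  J2 runs 1 units, time = 15
  J3 runs 2 units, time = 17
Finish times: [14, 15, 17]
Average turnaround = 46/3 = 15.3333

15.3333


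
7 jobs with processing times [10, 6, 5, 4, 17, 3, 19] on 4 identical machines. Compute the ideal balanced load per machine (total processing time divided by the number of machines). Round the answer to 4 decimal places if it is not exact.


Total processing time = 10 + 6 + 5 + 4 + 17 + 3 + 19 = 64
Number of machines = 4
Ideal balanced load = 64 / 4 = 16.0

16.0


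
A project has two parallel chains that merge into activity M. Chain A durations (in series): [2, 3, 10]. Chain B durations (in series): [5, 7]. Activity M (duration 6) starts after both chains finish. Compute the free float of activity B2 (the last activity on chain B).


ES(B2) = sum of predecessors on chain B = 5
EF(B2) = ES + duration = 5 + 7 = 12
Successor of B2 is M. ES(M) = max(sum(A), sum(B)) = max(15, 12) = 15
Free float = ES(successor) - EF(current) = 15 - 12 = 3

3


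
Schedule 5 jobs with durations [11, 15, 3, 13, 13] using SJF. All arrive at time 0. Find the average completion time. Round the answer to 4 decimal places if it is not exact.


SJF order (ascending): [3, 11, 13, 13, 15]
Completion times:
  Job 1: burst=3, C=3
  Job 2: burst=11, C=14
  Job 3: burst=13, C=27
  Job 4: burst=13, C=40
  Job 5: burst=15, C=55
Average completion = 139/5 = 27.8

27.8


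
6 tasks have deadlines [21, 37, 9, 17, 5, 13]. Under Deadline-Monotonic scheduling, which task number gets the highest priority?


Sort tasks by relative deadline (ascending):
  Task 5: deadline = 5
  Task 3: deadline = 9
  Task 6: deadline = 13
  Task 4: deadline = 17
  Task 1: deadline = 21
  Task 2: deadline = 37
Priority order (highest first): [5, 3, 6, 4, 1, 2]
Highest priority task = 5

5


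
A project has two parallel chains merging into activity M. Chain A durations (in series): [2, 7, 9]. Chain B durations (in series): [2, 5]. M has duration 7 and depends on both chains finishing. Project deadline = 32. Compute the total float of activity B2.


Forward pass: ES(B2) = sum of predecessors on chain B = 2
EF = ES + duration = 2 + 5 = 7
Backward pass: LF(M) = deadline = 32; LS(M) = 32 - 7 = 25
LF(B2) = LS(M) - sum(successors on chain B) = 25 - 0 = 25
LS = LF - duration = 25 - 5 = 20
Total float = LS - ES = 20 - 2 = 18

18


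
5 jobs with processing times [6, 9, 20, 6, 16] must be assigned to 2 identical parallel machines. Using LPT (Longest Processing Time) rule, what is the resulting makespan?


Sort jobs in decreasing order (LPT): [20, 16, 9, 6, 6]
Assign each job to the least loaded machine:
  Machine 1: jobs [20, 6], load = 26
  Machine 2: jobs [16, 9, 6], load = 31
Makespan = max load = 31

31


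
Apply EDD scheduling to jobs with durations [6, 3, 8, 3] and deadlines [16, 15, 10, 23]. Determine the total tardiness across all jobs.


Sort by due date (EDD order): [(8, 10), (3, 15), (6, 16), (3, 23)]
Compute completion times and tardiness:
  Job 1: p=8, d=10, C=8, tardiness=max(0,8-10)=0
  Job 2: p=3, d=15, C=11, tardiness=max(0,11-15)=0
  Job 3: p=6, d=16, C=17, tardiness=max(0,17-16)=1
  Job 4: p=3, d=23, C=20, tardiness=max(0,20-23)=0
Total tardiness = 1

1


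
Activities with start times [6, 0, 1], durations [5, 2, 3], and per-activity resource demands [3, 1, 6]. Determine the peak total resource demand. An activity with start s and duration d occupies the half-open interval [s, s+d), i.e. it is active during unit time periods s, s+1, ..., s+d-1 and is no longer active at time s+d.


Each activity i is active on [start_i, start_i + duration_i).
Compute total resource usage per time slot:
  t=0: active resources = [1], total = 1
  t=1: active resources = [1, 6], total = 7
  t=2: active resources = [6], total = 6
  t=3: active resources = [6], total = 6
  t=4: active resources = [], total = 0
  t=5: active resources = [], total = 0
  t=6: active resources = [3], total = 3
  t=7: active resources = [3], total = 3
  t=8: active resources = [3], total = 3
  t=9: active resources = [3], total = 3
  t=10: active resources = [3], total = 3
Peak resource demand = 7

7
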